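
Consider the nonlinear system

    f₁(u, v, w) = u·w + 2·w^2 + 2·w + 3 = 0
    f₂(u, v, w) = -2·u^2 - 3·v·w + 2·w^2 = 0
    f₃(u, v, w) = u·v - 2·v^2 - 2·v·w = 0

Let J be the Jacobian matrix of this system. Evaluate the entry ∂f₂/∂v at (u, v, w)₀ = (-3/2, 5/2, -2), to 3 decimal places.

6.000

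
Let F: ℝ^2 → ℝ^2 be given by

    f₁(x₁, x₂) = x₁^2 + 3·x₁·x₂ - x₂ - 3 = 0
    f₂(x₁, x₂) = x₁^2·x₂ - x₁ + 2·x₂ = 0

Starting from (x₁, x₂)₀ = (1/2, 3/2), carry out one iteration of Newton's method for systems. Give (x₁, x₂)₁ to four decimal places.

At (1/2, 3/2): F = (-2.0000, 2.8750).
Jacobian J = [[2·x₁ + 3·x₂, 3·x₁ - 1], [2·x₁·x₂ - 1, x₁^2 + 2]].
At the point, J = [[5.5000, 0.5000], [0.5000, 2.2500]] (det J = 12.1250).
Solving J·Δ = −F gives Δ = (0.4897, -1.3866).
Then the next iterate is (x₁, x₂)₁ = (0.9897, 0.1134).

(0.9897, 0.1134)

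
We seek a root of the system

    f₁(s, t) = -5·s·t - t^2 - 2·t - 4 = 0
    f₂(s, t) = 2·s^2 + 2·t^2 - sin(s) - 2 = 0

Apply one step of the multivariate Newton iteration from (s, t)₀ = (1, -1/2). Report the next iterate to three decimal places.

At (1, -1/2): F = (-0.750, -0.34147).
Jacobian J = [[-5·t, -5·s - 2·t - 2], [4·s - cos(s), 4·t]].
At the point, J = [[2.500, -6.000], [3.45970, -2.000]] (det J = 15.75819).
Solving J·Δ = −F gives Δ = (0.035, -0.110).
Then the next iterate is (s, t)₁ = (1.035, -0.610).

(1.035, -0.610)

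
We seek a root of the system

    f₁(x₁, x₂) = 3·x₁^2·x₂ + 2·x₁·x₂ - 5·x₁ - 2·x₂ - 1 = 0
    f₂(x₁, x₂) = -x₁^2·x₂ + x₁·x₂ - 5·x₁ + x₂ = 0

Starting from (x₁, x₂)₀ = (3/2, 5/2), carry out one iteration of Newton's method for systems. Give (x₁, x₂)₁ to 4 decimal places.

At (3/2, 5/2): F = (10.8750, -6.8750).
Jacobian J = [[6·x₁·x₂ + 2·x₂ - 5, 3·x₁^2 + 2·x₁ - 2], [-2·x₁·x₂ + x₂ - 5, -x₁^2 + x₁ + 1]].
At the point, J = [[22.5000, 7.7500], [-10.0000, 0.2500]] (det J = 83.1250).
Solving J·Δ = −F gives Δ = (-0.6737, 0.5526).
Then the next iterate is (x₁, x₂)₁ = (0.8263, 3.0526).

(0.8263, 3.0526)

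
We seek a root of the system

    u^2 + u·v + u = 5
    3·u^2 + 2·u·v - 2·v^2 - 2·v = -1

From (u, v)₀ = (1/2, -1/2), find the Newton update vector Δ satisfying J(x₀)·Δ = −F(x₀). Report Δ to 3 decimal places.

At (1/2, -1/2): F = (-4.500, 1.750).
Jacobian J = [[2·u + v + 1, u], [6·u + 2·v, 2·u - 4·v - 2]].
At the point, J = [[1.500, 0.500], [2.000, 1.000]] (det J = 0.500).
Solving J·Δ = −F gives Δ = (10.750, -23.250).

(10.750, -23.250)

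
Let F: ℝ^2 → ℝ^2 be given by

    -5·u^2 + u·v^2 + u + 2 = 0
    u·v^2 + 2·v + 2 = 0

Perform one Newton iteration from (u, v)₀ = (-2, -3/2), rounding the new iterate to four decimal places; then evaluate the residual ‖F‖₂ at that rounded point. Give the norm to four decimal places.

6.0095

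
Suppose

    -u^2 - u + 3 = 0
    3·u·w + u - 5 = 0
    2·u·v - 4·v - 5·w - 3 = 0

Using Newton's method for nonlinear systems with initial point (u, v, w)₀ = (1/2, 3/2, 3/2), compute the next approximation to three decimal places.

(1.625, 2.000, -1.125)

At (1/2, 3/2, 3/2): F = (2.250, -2.250, -15.000).
Jacobian J = [[-2·u - 1, 0, 0], [3·w + 1, 0, 3·u], [2·v, 2·u - 4, -5]].
At the point, J = [[-2.000, 0.000, 0.000], [5.500, 0.000, 1.500], [3.000, -3.000, -5.000]] (det J = -9.000).
Solving J·Δ = −F gives Δ = (1.125, 0.500, -2.625).
Then the next iterate is (u, v, w)₁ = (1.625, 2.000, -1.125).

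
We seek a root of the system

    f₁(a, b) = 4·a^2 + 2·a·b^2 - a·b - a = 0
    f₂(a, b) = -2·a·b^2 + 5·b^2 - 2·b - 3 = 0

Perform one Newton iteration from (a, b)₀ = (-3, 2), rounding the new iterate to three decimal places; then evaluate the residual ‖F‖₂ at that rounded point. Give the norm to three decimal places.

At (-3, 2): F = (21.000, 37.000).
Jacobian J = [[8·a + 2·b^2 - b - 1, 4·a·b - a], [-2·b^2, -4·a·b + 10·b - 2]].
At the point, J = [[-19.000, -21.000], [-8.000, 42.000]] (det J = -966.000).
Solving J·Δ = −F gives Δ = (1.717, -0.554).
Then the next iterate is (a, b)₁ = (-1.283, 1.446).
Re-evaluating at (-1.283, 1.446): F = (4.35728, 9.92787), so ‖F‖₂ = 10.842.

10.842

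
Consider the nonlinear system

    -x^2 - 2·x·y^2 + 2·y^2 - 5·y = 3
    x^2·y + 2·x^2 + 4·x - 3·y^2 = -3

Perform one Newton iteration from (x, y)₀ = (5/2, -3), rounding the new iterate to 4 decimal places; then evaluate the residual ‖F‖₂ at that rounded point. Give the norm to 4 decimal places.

7.2752

At (5/2, -3): F = (-21.2500, -20.2500).
Jacobian J = [[-2·x - 2·y^2, -4·x·y + 4·y - 5], [2·x·y + 4·x + 4, x^2 - 6·y]].
At the point, J = [[-23.0000, 13.0000], [-1.0000, 24.2500]] (det J = -544.7500).
Solving J·Δ = −F gives Δ = (-0.4627, 0.8160).
Then the next iterate is (x, y)₁ = (2.0373, -2.1840).
Re-evaluating at (2.0373, -2.1840): F = (-6.126135, -3.924077), so ‖F‖₂ = 7.2752.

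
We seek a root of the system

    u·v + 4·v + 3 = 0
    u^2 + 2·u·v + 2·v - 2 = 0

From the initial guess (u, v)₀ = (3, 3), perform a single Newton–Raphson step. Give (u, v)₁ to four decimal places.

(2.5833, -0.2500)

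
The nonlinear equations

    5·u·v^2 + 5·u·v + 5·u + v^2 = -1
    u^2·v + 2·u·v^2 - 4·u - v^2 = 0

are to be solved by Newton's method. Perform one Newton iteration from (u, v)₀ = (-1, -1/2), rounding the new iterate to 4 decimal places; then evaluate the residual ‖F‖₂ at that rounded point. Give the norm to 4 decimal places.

0.3051

At (-1, -1/2): F = (-2.5000, 2.7500).
Jacobian J = [[5·v^2 + 5·v + 5, 10·u·v + 5·u + 2·v], [2·u·v + 2·v^2 - 4, u^2 + 4·u·v - 2·v]].
At the point, J = [[3.7500, -1.0000], [-2.5000, 4.0000]] (det J = 12.5000).
Solving J·Δ = −F gives Δ = (0.5800, -0.3250).
Then the next iterate is (u, v)₁ = (-0.4200, -0.8250).
Re-evaluating at (-0.4200, -0.8250): F = (-0.116188, 0.282120), so ‖F‖₂ = 0.3051.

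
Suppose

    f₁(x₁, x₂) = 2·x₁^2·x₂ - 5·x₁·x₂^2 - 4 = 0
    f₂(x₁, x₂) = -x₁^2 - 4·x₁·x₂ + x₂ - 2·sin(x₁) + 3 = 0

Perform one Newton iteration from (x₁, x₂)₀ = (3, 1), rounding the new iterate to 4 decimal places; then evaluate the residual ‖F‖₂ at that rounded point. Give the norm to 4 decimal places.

At (3, 1): F = (-1.0000, -17.282240).
Jacobian J = [[4·x₁·x₂ - 5·x₂^2, 2·x₁^2 - 10·x₁·x₂], [-2·x₁ - 4·x₂ - 2·cos(x₁), -4·x₁ + 1]].
At the point, J = [[7.0000, -12.0000], [-8.020015, -11.0000]] (det J = -173.240180).
Solving J·Δ = −F gives Δ = (-1.1336, -0.7446).
Then the next iterate is (x₁, x₂)₁ = (1.8664, 0.2554).
Re-evaluating at (1.8664, 0.2554): F = (-2.829373, -4.048016), so ‖F‖₂ = 4.9388.

4.9388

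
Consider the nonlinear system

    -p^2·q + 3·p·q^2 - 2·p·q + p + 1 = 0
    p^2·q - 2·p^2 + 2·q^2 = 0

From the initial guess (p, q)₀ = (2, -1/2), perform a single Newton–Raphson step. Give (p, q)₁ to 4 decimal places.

At (2, -1/2): F = (8.5000, -9.5000).
Jacobian J = [[-2·p·q + 3·q^2 - 2·q + 1, -p^2 + 6·p·q - 2·p], [2·p·q - 4·p, p^2 + 4·q]].
At the point, J = [[4.7500, -14.0000], [-10.0000, 2.0000]] (det J = -130.5000).
Solving J·Δ = −F gives Δ = (-0.8889, 0.3056).
Then the next iterate is (p, q)₁ = (1.1111, -0.1944).

(1.1111, -0.1944)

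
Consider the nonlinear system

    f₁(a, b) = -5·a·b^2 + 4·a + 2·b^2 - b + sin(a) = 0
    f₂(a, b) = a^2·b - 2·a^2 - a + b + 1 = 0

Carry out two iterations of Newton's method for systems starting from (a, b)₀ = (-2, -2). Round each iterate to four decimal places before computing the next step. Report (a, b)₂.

At (-2, -2): F = (41.090703, -15.0000).
Jacobian J = [[-5·b^2 + cos(a) + 4, -10·a·b + 4·b - 1], [2·a·b - 4·a - 1, a^2 + 1]].
At the point, J = [[-16.416147, -49.0000], [15.0000, 5.0000]] (det J = 652.919266).
Solving J·Δ = −F gives Δ = (0.8110, 0.5669).
Then the next iterate is (a, b)₁ = (-1.1890, -1.4331).
Round to (-1.1890, -1.4331) and repeat: F = (12.066350, -4.097546), J = [[-5.896290, -23.771959], [7.163912, 2.413721]].
Δ = (0.4375, 0.3991), so (a, b)₂ = (-0.7515, -1.0340).

(-0.7515, -1.0340)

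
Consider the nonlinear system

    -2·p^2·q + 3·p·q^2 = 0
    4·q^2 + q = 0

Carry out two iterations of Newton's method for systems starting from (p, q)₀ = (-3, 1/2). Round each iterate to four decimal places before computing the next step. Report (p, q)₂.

At (-3, 1/2): F = (-11.2500, 1.5000).
Jacobian J = [[-4·p·q + 3·q^2, -2·p^2 + 6·p·q], [0, 8·q + 1]].
At the point, J = [[6.7500, -27.0000], [0.0000, 5.0000]] (det J = 33.7500).
Solving J·Δ = −F gives Δ = (0.4667, -0.3000).
Then the next iterate is (p, q)₁ = (-2.5333, 0.2000).
Round to (-2.5333, 0.2000) and repeat: F = (-2.871040, 0.3600), J = [[2.146640, -15.875178], [0.0000, 2.6000]].
Δ = (0.3135, -0.1385), so (p, q)₂ = (-2.2198, 0.0615).

(-2.2198, 0.0615)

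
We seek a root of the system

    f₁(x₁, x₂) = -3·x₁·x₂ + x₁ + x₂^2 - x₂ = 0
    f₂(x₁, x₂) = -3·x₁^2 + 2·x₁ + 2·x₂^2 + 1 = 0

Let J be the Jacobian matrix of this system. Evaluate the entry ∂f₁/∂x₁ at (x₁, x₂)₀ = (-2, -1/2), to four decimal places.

2.5000

∂f₁/∂x₁ = -3·x₂ + 1.
At (-2, -1/2) this is 2.5000.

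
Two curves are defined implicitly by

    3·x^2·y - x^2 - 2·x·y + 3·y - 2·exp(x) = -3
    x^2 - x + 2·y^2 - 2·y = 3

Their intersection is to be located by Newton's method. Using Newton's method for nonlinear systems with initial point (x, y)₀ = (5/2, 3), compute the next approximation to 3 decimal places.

At (5/2, 3): F = (22.63501, 12.750).
Jacobian J = [[6·x·y - 2·x - 2·y - 2·exp(x), 3·x^2 - 2·x + 3], [2·x - 1, 4·y - 2]].
At the point, J = [[9.63501, 16.750], [4.000, 10.000]] (det J = 29.35012).
Solving J·Δ = −F gives Δ = (-0.436, -1.101).
Then the next iterate is (x, y)₁ = (2.064, 1.899).

(2.064, 1.899)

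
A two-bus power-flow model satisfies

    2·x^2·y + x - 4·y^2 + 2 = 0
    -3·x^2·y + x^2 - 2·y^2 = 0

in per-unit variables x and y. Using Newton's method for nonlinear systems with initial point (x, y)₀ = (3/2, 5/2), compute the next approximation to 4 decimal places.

At (3/2, 5/2): F = (-10.2500, -27.1250).
Jacobian J = [[4·x·y + 1, 2·x^2 - 8·y], [-6·x·y + 2·x, -3·x^2 - 4·y]].
At the point, J = [[16.0000, -15.5000], [-19.5000, -16.7500]] (det J = -570.2500).
Solving J·Δ = −F gives Δ = (-0.4362, -1.1116).
Then the next iterate is (x, y)₁ = (1.0638, 1.3884).

(1.0638, 1.3884)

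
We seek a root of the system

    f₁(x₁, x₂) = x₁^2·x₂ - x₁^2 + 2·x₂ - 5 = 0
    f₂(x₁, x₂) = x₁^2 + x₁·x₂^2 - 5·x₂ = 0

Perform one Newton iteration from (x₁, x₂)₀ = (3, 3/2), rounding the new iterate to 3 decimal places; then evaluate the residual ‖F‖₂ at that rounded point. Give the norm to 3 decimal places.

At (3, 3/2): F = (2.500, 8.250).
Jacobian J = [[2·x₁·x₂ - 2·x₁, x₁^2 + 2], [2·x₁ + x₂^2, 2·x₁·x₂ - 5]].
At the point, J = [[3.000, 11.000], [8.250, 4.000]] (det J = -78.750).
Solving J·Δ = −F gives Δ = (-1.025, 0.052).
Then the next iterate is (x₁, x₂)₁ = (1.975, 1.552).
Re-evaluating at (1.975, 1.552): F = (0.25714, 0.89782), so ‖F‖₂ = 0.934.

0.934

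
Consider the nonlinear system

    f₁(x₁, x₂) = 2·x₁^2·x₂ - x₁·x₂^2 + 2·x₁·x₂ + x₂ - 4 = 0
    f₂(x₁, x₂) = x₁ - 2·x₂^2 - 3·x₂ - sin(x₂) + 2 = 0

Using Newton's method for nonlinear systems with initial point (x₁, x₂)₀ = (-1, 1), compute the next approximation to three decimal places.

(-2.509, 0.158)

At (-1, 1): F = (-2.000, -4.84147).
Jacobian J = [[4·x₁·x₂ - x₂^2 + 2·x₂, 2·x₁^2 - 2·x₁·x₂ + 2·x₁ + 1], [1, -4·x₂ - cos(x₂) - 3]].
At the point, J = [[-3.000, 3.000], [1.000, -7.54030]] (det J = 19.62091).
Solving J·Δ = −F gives Δ = (-1.509, -0.842).
Then the next iterate is (x₁, x₂)₁ = (-2.509, 0.158).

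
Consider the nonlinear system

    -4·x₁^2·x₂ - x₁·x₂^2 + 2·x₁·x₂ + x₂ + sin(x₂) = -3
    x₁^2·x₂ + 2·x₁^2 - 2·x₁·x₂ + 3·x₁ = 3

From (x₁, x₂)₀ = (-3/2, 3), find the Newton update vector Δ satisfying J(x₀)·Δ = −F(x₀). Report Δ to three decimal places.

At (-3/2, 3): F = (-16.35888, 12.750).
Jacobian J = [[-8·x₁·x₂ - x₂^2 + 2·x₂, -4·x₁^2 - 2·x₁·x₂ + 2·x₁ + cos(x₂) + 1], [2·x₁·x₂ + 4·x₁ - 2·x₂ + 3, x₁^2 - 2·x₁]].
At the point, J = [[33.000, -2.98999], [-18.000, 5.250]] (det J = 119.43014).
Solving J·Δ = −F gives Δ = (0.400, -1.057).

(0.400, -1.057)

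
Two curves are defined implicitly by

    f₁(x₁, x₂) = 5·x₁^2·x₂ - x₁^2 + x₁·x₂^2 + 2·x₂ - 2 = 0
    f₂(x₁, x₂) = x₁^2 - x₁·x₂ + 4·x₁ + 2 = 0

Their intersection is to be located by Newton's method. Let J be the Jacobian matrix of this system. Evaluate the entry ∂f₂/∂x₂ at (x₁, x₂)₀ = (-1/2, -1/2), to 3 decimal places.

∂f₂/∂x₂ = -x₁.
At (-1/2, -1/2) this is 0.500.

0.500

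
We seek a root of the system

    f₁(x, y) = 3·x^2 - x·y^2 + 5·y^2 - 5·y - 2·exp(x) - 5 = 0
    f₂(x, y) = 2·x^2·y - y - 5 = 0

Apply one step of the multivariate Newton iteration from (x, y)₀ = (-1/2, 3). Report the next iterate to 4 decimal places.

(-1.4592, 1.5103)

At (-1/2, 3): F = (29.036939, -6.5000).
Jacobian J = [[6·x - y^2 - 2·exp(x), -2·x·y + 10·y - 5], [4·x·y, 2·x^2 - 1]].
At the point, J = [[-13.213061, 28.0000], [-6.0000, -0.5000]] (det J = 174.606531).
Solving J·Δ = −F gives Δ = (-0.9592, -1.4897).
Then the next iterate is (x, y)₁ = (-1.4592, 1.5103).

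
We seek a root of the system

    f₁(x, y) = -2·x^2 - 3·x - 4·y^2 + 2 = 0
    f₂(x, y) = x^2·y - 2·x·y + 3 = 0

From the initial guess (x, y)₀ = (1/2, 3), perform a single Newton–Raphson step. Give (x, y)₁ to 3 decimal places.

(1.159, 1.363)

At (1/2, 3): F = (-36.000, 0.750).
Jacobian J = [[-4·x - 3, -8·y], [2·x·y - 2·y, x^2 - 2·x]].
At the point, J = [[-5.000, -24.000], [-3.000, -0.750]] (det J = -68.250).
Solving J·Δ = −F gives Δ = (0.659, -1.637).
Then the next iterate is (x, y)₁ = (1.159, 1.363).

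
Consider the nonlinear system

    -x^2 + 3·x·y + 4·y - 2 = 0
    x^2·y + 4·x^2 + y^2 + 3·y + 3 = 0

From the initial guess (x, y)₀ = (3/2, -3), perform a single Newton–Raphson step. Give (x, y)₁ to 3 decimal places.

(0.148, -1.409)

At (3/2, -3): F = (-29.750, 5.250).
Jacobian J = [[-2·x + 3·y, 3·x + 4], [2·x·y + 8·x, x^2 + 2·y + 3]].
At the point, J = [[-12.000, 8.500], [3.000, -0.750]] (det J = -16.500).
Solving J·Δ = −F gives Δ = (-1.352, 1.591).
Then the next iterate is (x, y)₁ = (0.148, -1.409).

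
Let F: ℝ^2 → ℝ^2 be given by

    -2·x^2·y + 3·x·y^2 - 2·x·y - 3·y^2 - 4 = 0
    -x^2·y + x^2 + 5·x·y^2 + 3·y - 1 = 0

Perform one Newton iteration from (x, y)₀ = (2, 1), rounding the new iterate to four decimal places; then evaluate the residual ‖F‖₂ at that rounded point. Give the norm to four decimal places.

6.5171

At (2, 1): F = (-13.0000, 12.0000).
Jacobian J = [[-4·x·y + 3·y^2 - 2·y, -2·x^2 + 6·x·y - 2·x - 6·y], [-2·x·y + 2·x + 5·y^2, -x^2 + 10·x·y + 3]].
At the point, J = [[-7.0000, -6.0000], [5.0000, 19.0000]] (det J = -103.0000).
Solving J·Δ = −F gives Δ = (-1.6990, -0.1845).
Then the next iterate is (x, y)₁ = (0.3010, 0.8155).
Re-evaluating at (0.3010, 0.8155): F = (-6.033291, 2.464101), so ‖F‖₂ = 6.5171.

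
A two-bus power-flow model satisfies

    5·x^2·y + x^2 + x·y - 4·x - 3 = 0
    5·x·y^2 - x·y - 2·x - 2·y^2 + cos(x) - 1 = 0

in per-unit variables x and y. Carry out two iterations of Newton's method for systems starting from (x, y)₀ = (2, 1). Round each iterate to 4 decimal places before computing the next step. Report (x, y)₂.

(0.9905, 1.0655)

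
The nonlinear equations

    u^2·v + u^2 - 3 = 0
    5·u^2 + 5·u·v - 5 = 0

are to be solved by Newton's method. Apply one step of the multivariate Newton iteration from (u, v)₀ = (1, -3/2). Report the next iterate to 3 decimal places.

(-0.333, 0.667)

At (1, -3/2): F = (-3.500, -7.500).
Jacobian J = [[2·u·v + 2·u, u^2], [10·u + 5·v, 5·u]].
At the point, J = [[-1.000, 1.000], [2.500, 5.000]] (det J = -7.500).
Solving J·Δ = −F gives Δ = (-1.333, 2.167).
Then the next iterate is (u, v)₁ = (-0.333, 0.667).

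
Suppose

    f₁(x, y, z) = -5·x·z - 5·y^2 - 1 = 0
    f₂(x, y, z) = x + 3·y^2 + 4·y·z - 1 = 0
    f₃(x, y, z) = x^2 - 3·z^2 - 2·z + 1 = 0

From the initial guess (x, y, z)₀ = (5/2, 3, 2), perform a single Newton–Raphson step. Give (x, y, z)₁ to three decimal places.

At (5/2, 3, 2): F = (-71.000, 52.500, -8.750).
Jacobian J = [[-5·z, -10·y, -5·x], [1, 6·y + 4·z, 4·y], [2·x, 0, -6·z - 2]].
At the point, J = [[-10.000, -30.000, -12.500], [1.000, 26.000, 12.000], [5.000, 0.000, -14.000]] (det J = 3045.000).
Solving J·Δ = −F gives Δ = (-1.347, -1.457, -1.106).
Then the next iterate is (x, y, z)₁ = (1.153, 1.543, 0.894).

(1.153, 1.543, 0.894)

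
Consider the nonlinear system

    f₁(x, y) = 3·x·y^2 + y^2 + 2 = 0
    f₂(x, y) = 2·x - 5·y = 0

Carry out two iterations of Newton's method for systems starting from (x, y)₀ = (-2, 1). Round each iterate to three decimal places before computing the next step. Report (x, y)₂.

(8.622, 3.449)

At (-2, 1): F = (-3.000, -9.000).
Jacobian J = [[3·y^2, 6·x·y + 2·y], [2, -5]].
At the point, J = [[3.000, -10.000], [2.000, -5.000]] (det J = 5.000).
Solving J·Δ = −F gives Δ = (15.000, 4.200).
Then the next iterate is (x, y)₁ = (13.000, 5.200).
Round to (13.000, 5.200) and repeat: F = (1083.600, 0.000), J = [[81.120, 416.000], [2.000, -5.000]].
Δ = (-4.378, -1.751), so (x, y)₂ = (8.622, 3.449).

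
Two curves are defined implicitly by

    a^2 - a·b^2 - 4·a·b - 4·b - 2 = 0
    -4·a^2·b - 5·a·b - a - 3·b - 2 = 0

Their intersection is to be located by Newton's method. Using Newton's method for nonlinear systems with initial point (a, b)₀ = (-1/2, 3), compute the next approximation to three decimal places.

(-0.794, -0.216)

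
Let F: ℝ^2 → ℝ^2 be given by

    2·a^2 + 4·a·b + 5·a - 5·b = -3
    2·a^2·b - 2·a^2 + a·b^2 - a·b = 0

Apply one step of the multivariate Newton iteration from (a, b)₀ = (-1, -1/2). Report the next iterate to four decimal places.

(-0.7225, -0.0308)

At (-1, -1/2): F = (4.5000, -3.7500).
Jacobian J = [[4·a + 4·b + 5, 4·a - 5], [4·a·b - 4·a + b^2 - b, 2·a^2 + 2·a·b - a]].
At the point, J = [[-1.0000, -9.0000], [6.7500, 4.0000]] (det J = 56.7500).
Solving J·Δ = −F gives Δ = (0.2775, 0.4692).
Then the next iterate is (a, b)₁ = (-0.7225, -0.0308).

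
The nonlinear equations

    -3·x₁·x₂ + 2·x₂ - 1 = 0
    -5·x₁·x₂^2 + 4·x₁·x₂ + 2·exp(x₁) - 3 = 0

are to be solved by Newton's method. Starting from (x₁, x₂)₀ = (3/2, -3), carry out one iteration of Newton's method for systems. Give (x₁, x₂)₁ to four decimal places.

(1.1086, -1.8091)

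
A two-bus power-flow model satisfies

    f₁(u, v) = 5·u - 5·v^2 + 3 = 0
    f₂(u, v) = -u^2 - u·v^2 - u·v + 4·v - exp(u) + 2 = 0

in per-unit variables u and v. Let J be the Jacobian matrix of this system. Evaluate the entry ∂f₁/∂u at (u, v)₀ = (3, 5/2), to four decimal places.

5.0000

∂f₁/∂u = 5.
At (3, 5/2) this is 5.0000.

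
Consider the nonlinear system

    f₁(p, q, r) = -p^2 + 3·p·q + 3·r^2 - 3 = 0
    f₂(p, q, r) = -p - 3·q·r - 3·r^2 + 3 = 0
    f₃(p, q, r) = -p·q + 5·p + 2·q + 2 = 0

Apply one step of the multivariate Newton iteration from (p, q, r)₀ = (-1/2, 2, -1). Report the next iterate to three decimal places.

At (-1/2, 2, -1): F = (-3.250, 6.500, 4.500).
Jacobian J = [[-2·p + 3·q, 3·p, 6·r], [-1, -3·r, -3·q - 6·r], [-q + 5, -p + 2, 0]].
At the point, J = [[7.000, -1.500, -6.000], [-1.000, 3.000, 0.000], [3.000, 2.500, 0.000]] (det J = 69.000).
Solving J·Δ = −F gives Δ = (0.239, -2.087, 0.259).
Then the next iterate is (p, q, r)₁ = (-0.261, -0.087, -0.741).

(-0.261, -0.087, -0.741)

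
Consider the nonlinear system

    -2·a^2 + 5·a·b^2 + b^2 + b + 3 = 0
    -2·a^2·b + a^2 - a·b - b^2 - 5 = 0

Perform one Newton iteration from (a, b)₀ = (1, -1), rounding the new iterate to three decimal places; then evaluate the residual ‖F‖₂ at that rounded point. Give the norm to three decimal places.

1.176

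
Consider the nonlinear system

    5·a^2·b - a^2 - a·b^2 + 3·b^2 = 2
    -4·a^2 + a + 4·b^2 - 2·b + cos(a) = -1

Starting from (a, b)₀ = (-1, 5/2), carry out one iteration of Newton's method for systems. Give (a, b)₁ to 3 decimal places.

At (-1, 5/2): F = (34.500, 16.54030).
Jacobian J = [[10·a·b - 2·a - b^2, 5·a^2 - 2·a·b + 6·b], [-8·a - sin(a) + 1, 8·b - 2]].
At the point, J = [[-29.250, 25.000], [9.84147, 18.000]] (det J = -772.53677).
Solving J·Δ = −F gives Δ = (0.269, -1.066).
Then the next iterate is (a, b)₁ = (-0.731, 1.434).

(-0.731, 1.434)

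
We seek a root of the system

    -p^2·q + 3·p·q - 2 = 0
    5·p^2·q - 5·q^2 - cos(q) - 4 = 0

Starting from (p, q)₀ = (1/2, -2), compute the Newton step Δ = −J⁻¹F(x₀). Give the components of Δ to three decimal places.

At (1/2, -2): F = (-4.500, -26.08385).
Jacobian J = [[-2·p·q + 3·q, -p^2 + 3·p], [10·p·q, 5·p^2 - 10·q + sin(q)]].
At the point, J = [[-4.000, 1.250], [-10.000, 20.34070]] (det J = -68.86281).
Solving J·Δ = −F gives Δ = (-0.856, 0.862).

(-0.856, 0.862)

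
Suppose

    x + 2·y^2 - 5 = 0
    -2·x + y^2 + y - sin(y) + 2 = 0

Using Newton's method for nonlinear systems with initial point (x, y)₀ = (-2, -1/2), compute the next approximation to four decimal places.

(1.7238, -1.8881)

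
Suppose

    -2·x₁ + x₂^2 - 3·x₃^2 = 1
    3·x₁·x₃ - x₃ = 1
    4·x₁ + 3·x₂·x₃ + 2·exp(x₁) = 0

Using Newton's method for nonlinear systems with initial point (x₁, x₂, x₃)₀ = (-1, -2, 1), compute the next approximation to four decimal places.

(0.1555, -1.5027, 0.6166)

At (-1, -2, 1): F = (2.0000, -5.0000, -9.264241).
Jacobian J = [[-2, 2·x₂, -6·x₃], [3·x₃, 0, 3·x₁ - 1], [2·exp(x₁) + 4, 3·x₃, 3·x₂]].
At the point, J = [[-2.0000, -4.0000, -6.0000], [3.0000, 0.0000, -4.0000], [4.735759, 3.0000, -6.0000]] (det J = -74.227858).
Solving J·Δ = −F gives Δ = (1.1555, 0.4973, -0.3834).
Then the next iterate is (x₁, x₂, x₃)₁ = (0.1555, -1.5027, 0.6166).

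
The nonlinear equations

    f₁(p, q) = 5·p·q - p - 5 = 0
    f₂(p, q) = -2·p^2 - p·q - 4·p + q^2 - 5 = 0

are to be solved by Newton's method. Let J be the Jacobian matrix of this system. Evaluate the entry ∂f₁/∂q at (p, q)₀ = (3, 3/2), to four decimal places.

15.0000

∂f₁/∂q = 5·p.
At (3, 3/2) this is 15.0000.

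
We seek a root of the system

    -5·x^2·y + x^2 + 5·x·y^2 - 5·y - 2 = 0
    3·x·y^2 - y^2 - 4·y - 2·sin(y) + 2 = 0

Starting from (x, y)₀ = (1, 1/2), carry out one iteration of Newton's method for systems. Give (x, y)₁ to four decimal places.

(-0.5059, 0.0771)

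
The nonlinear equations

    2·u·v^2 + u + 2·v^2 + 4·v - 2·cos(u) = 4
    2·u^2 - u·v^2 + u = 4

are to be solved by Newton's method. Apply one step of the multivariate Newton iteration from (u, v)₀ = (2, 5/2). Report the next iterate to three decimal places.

At (2, 5/2): F = (46.33229, -6.500).
Jacobian J = [[2·v^2 + 2·sin(u) + 1, 4·u·v + 4·v + 4], [4·u - v^2 + 1, -2·u·v]].
At the point, J = [[15.31859, 34.000], [2.750, -10.000]] (det J = -246.68595).
Solving J·Δ = −F gives Δ = (-0.982, -0.920).
Then the next iterate is (u, v)₁ = (1.018, 1.580).

(1.018, 1.580)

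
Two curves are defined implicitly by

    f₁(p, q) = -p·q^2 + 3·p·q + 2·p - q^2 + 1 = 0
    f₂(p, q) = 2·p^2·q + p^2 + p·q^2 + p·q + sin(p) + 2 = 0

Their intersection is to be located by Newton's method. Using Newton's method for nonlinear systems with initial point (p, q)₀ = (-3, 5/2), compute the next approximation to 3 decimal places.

(-1.952, 14.092)

At (-3, 5/2): F = (-15.000, 29.60888).
Jacobian J = [[-q^2 + 3·q + 2, -2·p·q + 3·p - 2·q], [4·p·q + 2·p + q^2 + q + cos(p), 2·p^2 + 2·p·q + p]].
At the point, J = [[3.250, 1.000], [-28.23999, 0.000]] (det J = 28.23999).
Solving J·Δ = −F gives Δ = (1.048, 11.592).
Then the next iterate is (p, q)₁ = (-1.952, 14.092).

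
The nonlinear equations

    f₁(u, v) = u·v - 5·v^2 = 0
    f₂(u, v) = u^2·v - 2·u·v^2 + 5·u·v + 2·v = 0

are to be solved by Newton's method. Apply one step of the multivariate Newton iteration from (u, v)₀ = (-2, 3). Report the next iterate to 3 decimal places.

(-2.600, 1.350)

At (-2, 3): F = (-51.000, 24.000).
Jacobian J = [[v, u - 10·v], [2·u·v - 2·v^2 + 5·v, u^2 - 4·u·v + 5·u + 2]].
At the point, J = [[3.000, -32.000], [-15.000, 20.000]] (det J = -420.000).
Solving J·Δ = −F gives Δ = (-0.600, -1.650).
Then the next iterate is (u, v)₁ = (-2.600, 1.350).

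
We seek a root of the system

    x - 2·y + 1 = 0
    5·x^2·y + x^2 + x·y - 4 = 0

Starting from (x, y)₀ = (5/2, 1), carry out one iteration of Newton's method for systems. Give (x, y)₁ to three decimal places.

(1.219, 1.110)

At (5/2, 1): F = (1.500, 36.000).
Jacobian J = [[1, -2], [10·x·y + 2·x + y, 5·x^2 + x]].
At the point, J = [[1.000, -2.000], [31.000, 33.750]] (det J = 95.750).
Solving J·Δ = −F gives Δ = (-1.281, 0.110).
Then the next iterate is (x, y)₁ = (1.219, 1.110).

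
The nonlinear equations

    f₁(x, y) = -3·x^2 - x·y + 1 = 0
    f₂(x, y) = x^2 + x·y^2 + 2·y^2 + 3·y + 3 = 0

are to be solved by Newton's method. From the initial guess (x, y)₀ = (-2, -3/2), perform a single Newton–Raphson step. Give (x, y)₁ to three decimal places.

(-0.932, -1.710)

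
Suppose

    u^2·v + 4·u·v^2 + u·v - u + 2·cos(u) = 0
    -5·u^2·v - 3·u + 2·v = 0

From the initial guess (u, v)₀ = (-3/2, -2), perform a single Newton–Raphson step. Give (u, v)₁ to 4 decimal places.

(-0.9401, -1.5110)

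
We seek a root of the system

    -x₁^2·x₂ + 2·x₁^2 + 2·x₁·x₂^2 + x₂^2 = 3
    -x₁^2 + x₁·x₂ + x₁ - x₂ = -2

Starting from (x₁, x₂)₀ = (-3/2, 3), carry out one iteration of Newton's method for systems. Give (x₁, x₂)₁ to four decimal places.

At (-3/2, 3): F = (-23.2500, -9.2500).
Jacobian J = [[-2·x₁·x₂ + 4·x₁ + 2·x₂^2, -x₁^2 + 4·x₁·x₂ + 2·x₂], [-2·x₁ + x₂ + 1, x₁ - 1]].
At the point, J = [[21.0000, -14.2500], [7.0000, -2.5000]] (det J = 47.2500).
Solving J·Δ = −F gives Δ = (1.5595, 0.6667).
Then the next iterate is (x₁, x₂)₁ = (0.0595, 3.6667).

(0.0595, 3.6667)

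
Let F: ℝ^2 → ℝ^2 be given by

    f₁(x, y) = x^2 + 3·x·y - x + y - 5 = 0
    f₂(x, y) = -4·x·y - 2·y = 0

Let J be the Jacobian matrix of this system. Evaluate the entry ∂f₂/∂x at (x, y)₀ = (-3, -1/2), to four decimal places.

∂f₂/∂x = -4·y.
At (-3, -1/2) this is 2.0000.

2.0000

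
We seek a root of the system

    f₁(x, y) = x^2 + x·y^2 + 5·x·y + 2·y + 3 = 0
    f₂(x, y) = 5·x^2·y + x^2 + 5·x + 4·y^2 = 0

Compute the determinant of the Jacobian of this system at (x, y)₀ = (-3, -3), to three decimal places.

J = [[2·x + y^2 + 5·y, 2·x·y + 5·x + 2], [10·x·y + 2·x + 5, 5·x^2 + 8·y]].
At the point, J = [[-12.000, 5.000], [89.000, 21.000]].
det J = -697.000.

-697.000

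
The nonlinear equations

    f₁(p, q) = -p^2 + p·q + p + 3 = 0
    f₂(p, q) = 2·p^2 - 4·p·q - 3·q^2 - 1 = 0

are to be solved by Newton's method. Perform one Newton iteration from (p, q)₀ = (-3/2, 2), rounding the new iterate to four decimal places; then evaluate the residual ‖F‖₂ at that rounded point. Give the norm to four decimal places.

0.8116

At (-3/2, 2): F = (-3.7500, 3.5000).
Jacobian J = [[-2·p + q + 1, p], [4·p - 4·q, -4·p - 6·q]].
At the point, J = [[6.0000, -1.5000], [-14.0000, -6.0000]] (det J = -57.0000).
Solving J·Δ = −F gives Δ = (0.4868, -0.5526).
Then the next iterate is (p, q)₁ = (-1.0132, 1.4474).
Re-evaluating at (-1.0132, 1.4474): F = (-0.506280, 0.634271), so ‖F‖₂ = 0.8116.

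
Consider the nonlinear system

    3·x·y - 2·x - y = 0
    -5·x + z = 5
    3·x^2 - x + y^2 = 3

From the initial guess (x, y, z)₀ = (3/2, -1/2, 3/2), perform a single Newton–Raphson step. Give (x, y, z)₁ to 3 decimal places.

(1.337, 0.694, 11.684)

At (3/2, -1/2, 3/2): F = (-4.750, -11.000, 2.500).
Jacobian J = [[3·y - 2, 3·x - 1, 0], [-5, 0, 1], [6·x - 1, 2·y, 0]].
At the point, J = [[-3.500, 3.500, 0.000], [-5.000, 0.000, 1.000], [8.000, -1.000, 0.000]] (det J = 24.500).
Solving J·Δ = −F gives Δ = (-0.163, 1.194, 10.184).
Then the next iterate is (x, y, z)₁ = (1.337, 0.694, 11.684).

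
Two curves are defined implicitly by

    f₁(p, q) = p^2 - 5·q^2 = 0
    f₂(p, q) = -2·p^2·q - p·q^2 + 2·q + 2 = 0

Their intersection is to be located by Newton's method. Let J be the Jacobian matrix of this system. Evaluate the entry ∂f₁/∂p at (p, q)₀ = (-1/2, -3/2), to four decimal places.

∂f₁/∂p = 2·p.
At (-1/2, -3/2) this is -1.0000.

-1.0000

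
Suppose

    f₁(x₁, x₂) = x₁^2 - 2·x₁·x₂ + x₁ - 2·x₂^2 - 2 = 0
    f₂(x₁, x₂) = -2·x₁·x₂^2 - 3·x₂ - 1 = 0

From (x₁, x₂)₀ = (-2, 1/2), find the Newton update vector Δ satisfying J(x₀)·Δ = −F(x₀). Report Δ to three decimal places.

(1.500, 2.250)

At (-2, 1/2): F = (1.500, -1.500).
Jacobian J = [[2·x₁ - 2·x₂ + 1, -2·x₁ - 4·x₂], [-2·x₂^2, -4·x₁·x₂ - 3]].
At the point, J = [[-4.000, 2.000], [-0.500, 1.000]] (det J = -3.000).
Solving J·Δ = −F gives Δ = (1.500, 2.250).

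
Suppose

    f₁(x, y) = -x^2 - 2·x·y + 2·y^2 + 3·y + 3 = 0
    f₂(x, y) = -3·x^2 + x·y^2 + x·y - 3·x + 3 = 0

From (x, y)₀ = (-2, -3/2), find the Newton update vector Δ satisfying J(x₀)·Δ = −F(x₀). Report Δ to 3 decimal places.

(1.288, -2.014)

At (-2, -3/2): F = (-7.000, -4.500).
Jacobian J = [[-2·x - 2·y, -2·x + 4·y + 3], [-6·x + y^2 + y - 3, 2·x·y + x]].
At the point, J = [[7.000, 1.000], [9.750, 4.000]] (det J = 18.250).
Solving J·Δ = −F gives Δ = (1.288, -2.014).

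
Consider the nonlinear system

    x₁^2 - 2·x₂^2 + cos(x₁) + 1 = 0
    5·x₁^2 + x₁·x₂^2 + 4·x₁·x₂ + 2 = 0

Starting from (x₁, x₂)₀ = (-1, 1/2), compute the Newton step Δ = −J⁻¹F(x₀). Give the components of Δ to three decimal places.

(-0.072, 1.062)

At (-1, 1/2): F = (2.04030, 4.750).
Jacobian J = [[2·x₁ - sin(x₁), -4·x₂], [10·x₁ + x₂^2 + 4·x₂, 2·x₁·x₂ + 4·x₁]].
At the point, J = [[-1.15853, -2.000], [-7.750, -5.000]] (det J = -9.70735).
Solving J·Δ = −F gives Δ = (-0.072, 1.062).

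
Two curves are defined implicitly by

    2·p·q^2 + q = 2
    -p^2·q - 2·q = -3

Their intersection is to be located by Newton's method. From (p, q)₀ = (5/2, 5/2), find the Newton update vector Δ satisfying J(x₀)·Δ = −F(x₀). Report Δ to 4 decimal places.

(-0.8848, -0.7958)

At (5/2, 5/2): F = (31.7500, -17.6250).
Jacobian J = [[2·q^2, 4·p·q + 1], [-2·p·q, -p^2 - 2]].
At the point, J = [[12.5000, 26.0000], [-12.5000, -8.2500]] (det J = 221.8750).
Solving J·Δ = −F gives Δ = (-0.8848, -0.7958).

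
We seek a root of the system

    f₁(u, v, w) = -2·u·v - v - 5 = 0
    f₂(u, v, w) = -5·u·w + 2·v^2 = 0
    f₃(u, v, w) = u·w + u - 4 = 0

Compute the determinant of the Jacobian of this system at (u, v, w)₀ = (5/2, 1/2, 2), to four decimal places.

J = [[-2·v, -2·u - 1, 0], [-5·w, 4·v, -5·u], [w + 1, 0, u]].
At the point, J = [[-1.0000, -6.0000, 0.0000], [-10.0000, 2.0000, -12.5000], [3.0000, 0.0000, 2.5000]].
det J = 70.0000.

70.0000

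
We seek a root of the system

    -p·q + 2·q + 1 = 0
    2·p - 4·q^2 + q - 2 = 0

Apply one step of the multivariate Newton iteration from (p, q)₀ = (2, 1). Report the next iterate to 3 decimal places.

At (2, 1): F = (1.000, -1.000).
Jacobian J = [[-q, -p + 2], [2, -8·q + 1]].
At the point, J = [[-1.000, 0.000], [2.000, -7.000]] (det J = 7.000).
Solving J·Δ = −F gives Δ = (1.000, 0.143).
Then the next iterate is (p, q)₁ = (3.000, 1.143).

(3.000, 1.143)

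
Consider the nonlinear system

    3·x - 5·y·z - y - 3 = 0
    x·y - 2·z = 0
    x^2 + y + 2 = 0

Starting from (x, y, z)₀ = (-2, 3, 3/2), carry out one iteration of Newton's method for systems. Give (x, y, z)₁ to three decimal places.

At (-2, 3, 3/2): F = (-34.500, -9.000, 9.000).
Jacobian J = [[3, -5·z - 1, -5·y], [y, x, -2], [2·x, 1, 0]].
At the point, J = [[3.000, -8.500, -15.000], [3.000, -2.000, -2.000], [-4.000, 1.000, 0.000]] (det J = 13.000).
Solving J·Δ = −F gives Δ = (3.923, 6.692, -5.308).
Then the next iterate is (x, y, z)₁ = (1.923, 9.692, -3.808).

(1.923, 9.692, -3.808)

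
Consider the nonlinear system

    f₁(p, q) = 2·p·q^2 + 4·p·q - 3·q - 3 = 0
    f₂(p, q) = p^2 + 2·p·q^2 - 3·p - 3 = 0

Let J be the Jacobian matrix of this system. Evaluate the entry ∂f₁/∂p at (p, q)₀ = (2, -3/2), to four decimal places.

∂f₁/∂p = 2·q^2 + 4·q.
At (2, -3/2) this is -1.5000.

-1.5000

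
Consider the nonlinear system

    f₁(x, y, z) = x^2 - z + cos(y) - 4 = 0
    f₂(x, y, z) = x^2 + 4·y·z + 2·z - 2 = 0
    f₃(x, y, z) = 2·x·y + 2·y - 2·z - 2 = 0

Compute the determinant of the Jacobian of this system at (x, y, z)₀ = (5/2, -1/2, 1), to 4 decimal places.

J = [[2·x, -sin(y), -1], [2·x, 4·z, 4·y + 2], [2·y, 2·x + 2, -2]].
At the point, J = [[5.0000, 0.479426, -1.0000], [5.0000, 4.0000, 0.0000], [-1.0000, 7.0000, -2.0000]].
det J = -74.2057.

-74.2057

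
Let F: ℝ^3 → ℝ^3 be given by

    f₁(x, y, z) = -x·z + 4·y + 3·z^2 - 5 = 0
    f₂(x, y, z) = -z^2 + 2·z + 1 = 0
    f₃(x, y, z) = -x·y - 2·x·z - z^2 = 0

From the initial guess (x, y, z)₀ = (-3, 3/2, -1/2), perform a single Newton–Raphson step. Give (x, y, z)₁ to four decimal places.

(-1.1190, 1.2024, -0.4167)

At (-3, 3/2, -1/2): F = (0.2500, -0.2500, 1.2500).
Jacobian J = [[-z, 4, -x + 6·z], [0, 0, -2·z + 2], [-y - 2·z, -x, -2·x - 2·z]].
At the point, J = [[0.5000, 4.0000, 0.0000], [0.0000, 0.0000, 3.0000], [-0.5000, 3.0000, 7.0000]] (det J = -10.5000).
Solving J·Δ = −F gives Δ = (1.8810, -0.2976, 0.0833).
Then the next iterate is (x, y, z)₁ = (-1.1190, 1.2024, -0.4167).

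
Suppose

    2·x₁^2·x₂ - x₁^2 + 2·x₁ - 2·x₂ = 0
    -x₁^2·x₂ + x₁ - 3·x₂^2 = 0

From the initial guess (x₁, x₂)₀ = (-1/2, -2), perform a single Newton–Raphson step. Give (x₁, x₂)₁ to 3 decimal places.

At (-1/2, -2): F = (1.750, -12.000).
Jacobian J = [[4·x₁·x₂ - 2·x₁ + 2, 2·x₁^2 - 2], [-2·x₁·x₂ + 1, -x₁^2 - 6·x₂]].
At the point, J = [[7.000, -1.500], [-1.000, 11.750]] (det J = 80.750).
Solving J·Δ = −F gives Δ = (-0.032, 1.019).
Then the next iterate is (x₁, x₂)₁ = (-0.532, -0.981).

(-0.532, -0.981)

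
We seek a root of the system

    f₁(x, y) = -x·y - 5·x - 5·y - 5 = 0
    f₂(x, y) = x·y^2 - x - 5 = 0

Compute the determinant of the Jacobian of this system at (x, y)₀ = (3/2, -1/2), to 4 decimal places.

1.8750

J = [[-y - 5, -x - 5], [y^2 - 1, 2·x·y]].
At the point, J = [[-4.5000, -6.5000], [-0.7500, -1.5000]].
det J = 1.8750.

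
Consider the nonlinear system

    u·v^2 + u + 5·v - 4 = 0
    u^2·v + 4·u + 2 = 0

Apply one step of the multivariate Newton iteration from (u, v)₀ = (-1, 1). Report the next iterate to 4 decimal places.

At (-1, 1): F = (-1.0000, -1.0000).
Jacobian J = [[v^2 + 1, 2·u·v + 5], [2·u·v + 4, u^2]].
At the point, J = [[2.0000, 3.0000], [2.0000, 1.0000]] (det J = -4.0000).
Solving J·Δ = −F gives Δ = (0.5000, 0.0000).
Then the next iterate is (u, v)₁ = (-0.5000, 1.0000).

(-0.5000, 1.0000)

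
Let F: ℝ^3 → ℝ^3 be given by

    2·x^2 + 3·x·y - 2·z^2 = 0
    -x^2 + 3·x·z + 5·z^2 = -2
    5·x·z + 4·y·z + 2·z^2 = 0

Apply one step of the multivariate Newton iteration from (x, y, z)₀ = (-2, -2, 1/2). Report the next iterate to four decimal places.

(-1.3552, -0.1865, 0.2962)

At (-2, -2, 1/2): F = (19.5000, -3.7500, -8.5000).
Jacobian J = [[4·x + 3·y, 3·x, -4·z], [-2·x + 3·z, 0, 3·x + 10·z], [5·z, 4·z, 5·x + 4·y + 4·z]].
At the point, J = [[-14.0000, -6.0000, -2.0000], [5.5000, 0.0000, -1.0000], [2.5000, 2.0000, -16.0000]] (det J = -563.0000).
Solving J·Δ = −F gives Δ = (0.6448, 1.8135, -0.2038).
Then the next iterate is (x, y, z)₁ = (-1.3552, -0.1865, 0.2962).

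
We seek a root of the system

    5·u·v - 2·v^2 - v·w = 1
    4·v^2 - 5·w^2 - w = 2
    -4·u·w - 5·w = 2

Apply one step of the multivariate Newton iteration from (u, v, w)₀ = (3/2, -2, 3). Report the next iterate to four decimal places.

At (3/2, -2, 3): F = (-18.0000, -34.0000, -35.0000).
Jacobian J = [[5·v, 5·u - 4·v - w, -v], [0, 8·v, -10·w - 1], [-4·w, 0, -4·u - 5]].
At the point, J = [[-10.0000, 12.5000, 2.0000], [0.0000, -16.0000, -31.0000], [-12.0000, 0.0000, -11.0000]] (det J = 2506.0000).
Solving J·Δ = −F gives Δ = (-1.8354, 0.1604, -1.1796).
Then the next iterate is (u, v, w)₁ = (-0.3354, -1.8396, 1.8204).

(-0.3354, -1.8396, 1.8204)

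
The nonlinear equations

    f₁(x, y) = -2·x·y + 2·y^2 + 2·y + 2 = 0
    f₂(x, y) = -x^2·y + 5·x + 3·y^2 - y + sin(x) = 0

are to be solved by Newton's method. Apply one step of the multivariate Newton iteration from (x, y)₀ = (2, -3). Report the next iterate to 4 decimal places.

(0.4844, -1.7924)

At (2, -3): F = (26.0000, 52.909297).
Jacobian J = [[-2·y, -2·x + 4·y + 2], [-2·x·y + cos(x) + 5, -x^2 + 6·y - 1]].
At the point, J = [[6.0000, -14.0000], [16.583853, -23.0000]] (det J = 94.173944).
Solving J·Δ = −F gives Δ = (-1.5156, 1.2076).
Then the next iterate is (x, y)₁ = (0.4844, -1.7924).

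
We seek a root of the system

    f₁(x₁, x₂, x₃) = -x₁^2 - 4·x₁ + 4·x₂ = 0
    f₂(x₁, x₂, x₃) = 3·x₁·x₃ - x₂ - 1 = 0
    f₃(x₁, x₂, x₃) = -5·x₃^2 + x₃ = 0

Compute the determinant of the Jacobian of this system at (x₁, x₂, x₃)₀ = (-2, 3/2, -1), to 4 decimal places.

132.0000

J = [[-2·x₁ - 4, 4, 0], [3·x₃, -1, 3·x₁], [0, 0, -10·x₃ + 1]].
At the point, J = [[0.0000, 4.0000, 0.0000], [-3.0000, -1.0000, -6.0000], [0.0000, 0.0000, 11.0000]].
det J = 132.0000.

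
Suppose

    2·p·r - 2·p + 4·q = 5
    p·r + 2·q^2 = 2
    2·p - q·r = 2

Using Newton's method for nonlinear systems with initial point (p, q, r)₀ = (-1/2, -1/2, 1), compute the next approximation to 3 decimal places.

(2.000, 0.500, -2.000)

At (-1/2, -1/2, 1): F = (-7.000, -2.000, -2.500).
Jacobian J = [[2·r - 2, 4, 2·p], [r, 4·q, p], [2, -r, -q]].
At the point, J = [[0.000, 4.000, -1.000], [1.000, -2.000, -0.500], [2.000, -1.000, 0.500]] (det J = -9.000).
Solving J·Δ = −F gives Δ = (2.500, 1.000, -3.000).
Then the next iterate is (p, q, r)₁ = (2.000, 0.500, -2.000).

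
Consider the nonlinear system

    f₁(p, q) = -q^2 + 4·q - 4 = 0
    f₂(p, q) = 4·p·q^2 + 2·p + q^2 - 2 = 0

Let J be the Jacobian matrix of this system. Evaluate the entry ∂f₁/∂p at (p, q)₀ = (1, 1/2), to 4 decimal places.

0.0000

∂f₁/∂p = 0.
At (1, 1/2) this is 0.0000.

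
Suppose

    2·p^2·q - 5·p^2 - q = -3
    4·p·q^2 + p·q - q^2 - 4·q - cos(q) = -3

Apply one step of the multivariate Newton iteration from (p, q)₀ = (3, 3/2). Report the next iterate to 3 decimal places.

At (3, 3/2): F = (-16.500, 26.17926).
Jacobian J = [[4·p·q - 10·p, 2·p^2 - 1], [4·q^2 + q, 8·p·q + p - 2·q + sin(q) - 4]].
At the point, J = [[-12.000, 17.000], [10.500, 32.99749]] (det J = -574.46994).
Solving J·Δ = −F gives Δ = (-1.722, -0.245).
Then the next iterate is (p, q)₁ = (1.278, 1.255).

(1.278, 1.255)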